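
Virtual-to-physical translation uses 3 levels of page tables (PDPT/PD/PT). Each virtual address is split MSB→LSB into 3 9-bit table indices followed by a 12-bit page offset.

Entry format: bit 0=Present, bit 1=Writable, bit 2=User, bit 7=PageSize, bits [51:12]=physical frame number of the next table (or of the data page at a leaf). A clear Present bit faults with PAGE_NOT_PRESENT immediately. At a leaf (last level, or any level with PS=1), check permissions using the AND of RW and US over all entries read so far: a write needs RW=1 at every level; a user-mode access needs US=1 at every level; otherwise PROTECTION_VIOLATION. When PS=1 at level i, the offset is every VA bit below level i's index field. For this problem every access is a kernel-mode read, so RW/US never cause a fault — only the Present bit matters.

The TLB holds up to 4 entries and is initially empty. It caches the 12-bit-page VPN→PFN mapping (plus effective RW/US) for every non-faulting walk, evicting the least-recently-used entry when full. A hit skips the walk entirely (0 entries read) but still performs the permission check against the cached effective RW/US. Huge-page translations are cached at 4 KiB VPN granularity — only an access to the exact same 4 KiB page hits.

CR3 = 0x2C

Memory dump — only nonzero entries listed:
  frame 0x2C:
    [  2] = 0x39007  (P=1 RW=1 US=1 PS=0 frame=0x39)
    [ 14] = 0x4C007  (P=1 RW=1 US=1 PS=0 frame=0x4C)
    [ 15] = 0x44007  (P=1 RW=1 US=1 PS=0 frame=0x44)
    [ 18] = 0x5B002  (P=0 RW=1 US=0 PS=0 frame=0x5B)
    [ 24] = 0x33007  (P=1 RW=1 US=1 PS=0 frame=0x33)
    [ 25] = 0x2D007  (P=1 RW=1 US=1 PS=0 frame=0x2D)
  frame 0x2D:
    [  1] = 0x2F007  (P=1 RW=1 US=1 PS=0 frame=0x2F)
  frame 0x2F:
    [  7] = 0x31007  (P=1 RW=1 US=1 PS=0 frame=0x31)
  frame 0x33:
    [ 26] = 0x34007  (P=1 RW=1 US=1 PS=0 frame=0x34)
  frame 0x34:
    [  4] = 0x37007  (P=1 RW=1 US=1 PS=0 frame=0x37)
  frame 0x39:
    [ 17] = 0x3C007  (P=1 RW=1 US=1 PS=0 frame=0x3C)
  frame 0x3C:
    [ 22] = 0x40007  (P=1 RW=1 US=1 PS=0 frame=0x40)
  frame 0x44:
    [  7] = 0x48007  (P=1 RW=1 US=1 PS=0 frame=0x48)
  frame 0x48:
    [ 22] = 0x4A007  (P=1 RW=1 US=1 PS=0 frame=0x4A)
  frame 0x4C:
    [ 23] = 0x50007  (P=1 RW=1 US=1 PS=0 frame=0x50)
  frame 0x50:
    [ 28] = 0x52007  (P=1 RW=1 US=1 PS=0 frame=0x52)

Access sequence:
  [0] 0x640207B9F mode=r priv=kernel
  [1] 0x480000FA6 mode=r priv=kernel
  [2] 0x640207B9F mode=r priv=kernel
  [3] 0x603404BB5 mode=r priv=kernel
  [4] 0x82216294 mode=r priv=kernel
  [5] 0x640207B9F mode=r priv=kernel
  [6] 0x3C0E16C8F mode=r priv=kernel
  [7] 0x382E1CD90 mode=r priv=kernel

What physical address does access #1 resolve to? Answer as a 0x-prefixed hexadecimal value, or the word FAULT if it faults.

Walk each access:
#0 VA=0x640207B9F (r,kernel):
  lvl0: tbl 0x2C, slot 25 ⇒ 0x2D007 (P1/RW1/US1/PS0)
  lvl1: tbl 0x2D, slot 1 ⇒ 0x2F007 (P1/RW1/US1/PS0)
  lvl2: tbl 0x2F, slot 7 ⇒ 0x31007 (P1/RW1/US1/PS0)
  ✓ 0x31B9F  — 3 lookups
#1 VA=0x480000FA6 (r,kernel):
  lvl0: tbl 0x2C, slot 18 ⇒ 0x5B002 (P0/RW1/US0/PS0)
  → PAGE_NOT_PRESENT  (1 entries read)
#2 VA=0x640207B9F (r,kernel):
  TLB hit vpn=0x640207 → PA=0x31B9F
#3 VA=0x603404BB5 (r,kernel):
  lvl0: tbl 0x2C, slot 24 ⇒ 0x33007 (P1/RW1/US1/PS0)
  lvl1: tbl 0x33, slot 26 ⇒ 0x34007 (P1/RW1/US1/PS0)
  lvl2: tbl 0x34, slot 4 ⇒ 0x37007 (P1/RW1/US1/PS0)
  ✓ 0x37BB5  — 3 lookups
#4 VA=0x82216294 (r,kernel):
  lvl0: tbl 0x2C, slot 2 ⇒ 0x39007 (P1/RW1/US1/PS0)
  lvl1: tbl 0x39, slot 17 ⇒ 0x3C007 (P1/RW1/US1/PS0)
  lvl2: tbl 0x3C, slot 22 ⇒ 0x40007 (P1/RW1/US1/PS0)
  ✓ 0x40294  — 3 lookups
#5 VA=0x640207B9F (r,kernel):
  TLB hit vpn=0x640207 → PA=0x31B9F
#6 VA=0x3C0E16C8F (r,kernel):
  lvl0: tbl 0x2C, slot 15 ⇒ 0x44007 (P1/RW1/US1/PS0)
  lvl1: tbl 0x44, slot 7 ⇒ 0x48007 (P1/RW1/US1/PS0)
  lvl2: tbl 0x48, slot 22 ⇒ 0x4A007 (P1/RW1/US1/PS0)
  ✓ 0x4AC8F  — 3 lookups
#7 VA=0x382E1CD90 (r,kernel):
  lvl0: tbl 0x2C, slot 14 ⇒ 0x4C007 (P1/RW1/US1/PS0)
  lvl1: tbl 0x4C, slot 23 ⇒ 0x50007 (P1/RW1/US1/PS0)
  lvl2: tbl 0x50, slot 28 ⇒ 0x52007 (P1/RW1/US1/PS0)
  ✓ 0x52D90  — 3 lookups

Access #1 PA: FAULT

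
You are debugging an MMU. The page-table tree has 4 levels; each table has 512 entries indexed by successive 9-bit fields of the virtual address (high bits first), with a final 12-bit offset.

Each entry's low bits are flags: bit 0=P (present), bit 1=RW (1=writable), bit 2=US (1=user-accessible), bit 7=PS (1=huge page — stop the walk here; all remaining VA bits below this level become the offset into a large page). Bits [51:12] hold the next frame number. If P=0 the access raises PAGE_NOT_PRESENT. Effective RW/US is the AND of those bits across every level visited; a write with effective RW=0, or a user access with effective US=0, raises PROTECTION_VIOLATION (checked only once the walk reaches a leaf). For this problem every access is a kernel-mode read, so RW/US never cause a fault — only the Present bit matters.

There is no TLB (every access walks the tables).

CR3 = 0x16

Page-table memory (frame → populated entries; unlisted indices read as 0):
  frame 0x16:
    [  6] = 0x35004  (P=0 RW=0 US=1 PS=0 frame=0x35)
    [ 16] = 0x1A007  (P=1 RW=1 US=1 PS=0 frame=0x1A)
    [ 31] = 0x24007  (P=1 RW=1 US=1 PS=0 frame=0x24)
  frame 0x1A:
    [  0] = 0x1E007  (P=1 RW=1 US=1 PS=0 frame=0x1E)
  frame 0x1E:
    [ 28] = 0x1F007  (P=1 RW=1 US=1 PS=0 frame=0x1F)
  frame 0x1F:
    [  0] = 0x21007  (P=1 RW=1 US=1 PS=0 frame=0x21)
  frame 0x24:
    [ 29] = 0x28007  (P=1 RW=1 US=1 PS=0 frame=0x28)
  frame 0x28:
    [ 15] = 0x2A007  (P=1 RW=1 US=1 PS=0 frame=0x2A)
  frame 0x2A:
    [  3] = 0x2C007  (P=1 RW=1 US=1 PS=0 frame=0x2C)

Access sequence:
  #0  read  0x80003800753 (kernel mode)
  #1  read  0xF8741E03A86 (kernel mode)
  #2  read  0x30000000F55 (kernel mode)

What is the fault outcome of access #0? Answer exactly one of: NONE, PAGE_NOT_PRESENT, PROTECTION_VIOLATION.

Trace:
#0 VA=0x80003800753 (r,kernel):
  lvl0: tbl 0x16, slot 16 ⇒ 0x1A007 (P1/RW1/US1/PS0)
  lvl1: tbl 0x1A, slot 0 ⇒ 0x1E007 (P1/RW1/US1/PS0)
  lvl2: tbl 0x1E, slot 28 ⇒ 0x1F007 (P1/RW1/US1/PS0)
  lvl3: tbl 0x1F, slot 0 ⇒ 0x21007 (P1/RW1/US1/PS0)
  → PA=0x21753  (4 entries read)
#1 VA=0xF8741E03A86 (r,kernel):
  lvl0: tbl 0x16, slot 31 ⇒ 0x24007 (P1/RW1/US1/PS0)
  lvl1: tbl 0x24, slot 29 ⇒ 0x28007 (P1/RW1/US1/PS0)
  lvl2: tbl 0x28, slot 15 ⇒ 0x2A007 (P1/RW1/US1/PS0)
  lvl3: tbl 0x2A, slot 3 ⇒ 0x2C007 (P1/RW1/US1/PS0)
  → PA=0x2CA86  (4 entries read)
#2 VA=0x30000000F55 (r,kernel):
  lvl0: tbl 0x16, slot 6 ⇒ 0x35004 (P0/RW0/US1/PS0)
  ✗ PAGE_NOT_PRESENT  [1 reads]

Access #0 fault: NONE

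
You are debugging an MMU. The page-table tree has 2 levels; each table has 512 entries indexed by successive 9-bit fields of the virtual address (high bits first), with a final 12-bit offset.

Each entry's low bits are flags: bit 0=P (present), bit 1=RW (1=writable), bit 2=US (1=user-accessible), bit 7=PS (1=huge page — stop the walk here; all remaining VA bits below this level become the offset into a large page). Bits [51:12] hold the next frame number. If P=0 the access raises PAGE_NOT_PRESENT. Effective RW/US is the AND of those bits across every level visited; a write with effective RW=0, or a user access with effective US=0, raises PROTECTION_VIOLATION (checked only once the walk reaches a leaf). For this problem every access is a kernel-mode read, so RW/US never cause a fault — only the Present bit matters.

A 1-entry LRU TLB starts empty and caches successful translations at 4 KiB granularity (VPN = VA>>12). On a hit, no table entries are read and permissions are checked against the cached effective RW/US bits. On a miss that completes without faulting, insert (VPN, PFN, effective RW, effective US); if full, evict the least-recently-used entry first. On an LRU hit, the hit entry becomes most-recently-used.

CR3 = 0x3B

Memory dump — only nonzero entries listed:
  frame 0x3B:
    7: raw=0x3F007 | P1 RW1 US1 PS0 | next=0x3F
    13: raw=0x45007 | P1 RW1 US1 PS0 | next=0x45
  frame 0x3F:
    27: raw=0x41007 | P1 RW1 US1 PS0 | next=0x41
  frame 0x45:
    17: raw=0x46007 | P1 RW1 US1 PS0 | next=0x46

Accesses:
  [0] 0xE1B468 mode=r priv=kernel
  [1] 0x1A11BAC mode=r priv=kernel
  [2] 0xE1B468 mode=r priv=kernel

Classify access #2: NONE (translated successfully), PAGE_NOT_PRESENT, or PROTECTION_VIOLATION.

Per-access translation:
#0 VA=0xE1B468 (r,kernel):
  lvl0: tbl 0x3B, slot 7 ⇒ 0x3F007 (P1/RW1/US1/PS0)
  lvl1: tbl 0x3F, slot 27 ⇒ 0x41007 (P1/RW1/US1/PS0)
  ⇒ phys 0x41468  [2 reads]
#1 VA=0x1A11BAC (r,kernel):
  lvl0: tbl 0x3B, slot 13 ⇒ 0x45007 (P1/RW1/US1/PS0)
  lvl1: tbl 0x45, slot 17 ⇒ 0x46007 (P1/RW1/US1/PS0)
  ⇒ phys 0x46BAC  [2 reads]
#2 VA=0xE1B468 (r,kernel):
  lvl0: tbl 0x3B, slot 7 ⇒ 0x3F007 (P1/RW1/US1/PS0)
  lvl1: tbl 0x3F, slot 27 ⇒ 0x41007 (P1/RW1/US1/PS0)
  ⇒ phys 0x41468  [2 reads]

Access #2 fault: NONE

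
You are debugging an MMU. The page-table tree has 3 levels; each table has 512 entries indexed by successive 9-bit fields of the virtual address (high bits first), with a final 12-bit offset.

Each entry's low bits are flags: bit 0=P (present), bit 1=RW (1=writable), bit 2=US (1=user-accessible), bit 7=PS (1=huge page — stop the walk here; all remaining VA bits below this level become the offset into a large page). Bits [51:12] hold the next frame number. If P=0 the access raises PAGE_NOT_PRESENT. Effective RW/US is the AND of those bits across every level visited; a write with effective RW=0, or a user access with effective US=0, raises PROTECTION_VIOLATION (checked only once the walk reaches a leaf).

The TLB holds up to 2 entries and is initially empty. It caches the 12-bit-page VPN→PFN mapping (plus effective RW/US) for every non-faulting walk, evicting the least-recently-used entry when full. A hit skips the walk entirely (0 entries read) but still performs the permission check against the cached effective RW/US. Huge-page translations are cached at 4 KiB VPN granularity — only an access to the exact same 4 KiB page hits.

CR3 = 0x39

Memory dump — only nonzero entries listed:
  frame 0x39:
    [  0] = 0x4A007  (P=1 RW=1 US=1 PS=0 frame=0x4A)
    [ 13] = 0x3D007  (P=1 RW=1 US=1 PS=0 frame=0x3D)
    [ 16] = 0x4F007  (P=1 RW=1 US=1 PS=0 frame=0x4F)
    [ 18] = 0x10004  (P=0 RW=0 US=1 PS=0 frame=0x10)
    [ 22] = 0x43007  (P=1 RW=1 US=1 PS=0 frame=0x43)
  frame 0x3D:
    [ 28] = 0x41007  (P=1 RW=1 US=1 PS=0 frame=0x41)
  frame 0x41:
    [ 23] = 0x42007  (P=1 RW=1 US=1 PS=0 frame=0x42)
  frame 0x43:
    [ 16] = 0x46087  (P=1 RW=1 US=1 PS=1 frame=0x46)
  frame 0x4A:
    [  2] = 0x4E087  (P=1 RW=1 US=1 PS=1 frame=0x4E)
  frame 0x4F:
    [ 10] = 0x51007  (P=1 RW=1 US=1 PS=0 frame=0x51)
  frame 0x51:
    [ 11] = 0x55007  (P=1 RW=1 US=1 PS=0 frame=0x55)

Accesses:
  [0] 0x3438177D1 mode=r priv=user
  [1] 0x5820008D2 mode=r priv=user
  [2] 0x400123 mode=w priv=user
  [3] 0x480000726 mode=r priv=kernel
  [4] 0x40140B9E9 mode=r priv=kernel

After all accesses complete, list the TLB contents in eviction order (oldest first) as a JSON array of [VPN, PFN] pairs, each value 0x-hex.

Trace:
#0 VA=0x3438177D1 (r,user):
  lvl0: tbl 0x39, slot 13 ⇒ 0x3D007 (P1/RW1/US1/PS0)
  lvl1: tbl 0x3D, slot 28 ⇒ 0x41007 (P1/RW1/US1/PS0)
  lvl2: tbl 0x41, slot 23 ⇒ 0x42007 (P1/RW1/US1/PS0)
  ✓ 0x427D1  — 3 lookups
#1 VA=0x5820008D2 (r,user):
  lvl0: tbl 0x39, slot 22 ⇒ 0x43007 (P1/RW1/US1/PS0)
  lvl1: tbl 0x43, slot 16 ⇒ 0x46087 (P1/RW1/US1/PS1)
  ✓ 0x468D2 (huge @L1)  — 2 lookups
#2 VA=0x400123 (w,user):
  lvl0: tbl 0x39, slot 0 ⇒ 0x4A007 (P1/RW1/US1/PS0)
  lvl1: tbl 0x4A, slot 2 ⇒ 0x4E087 (P1/RW1/US1/PS1)
  ✓ 0x4E123 (huge @L1)  — 2 lookups
#3 VA=0x480000726 (r,kernel):
  lvl0: tbl 0x39, slot 18 ⇒ 0x10004 (P0/RW0/US1/PS0)
  ✗ PAGE_NOT_PRESENT  [1 reads]
#4 VA=0x40140B9E9 (r,kernel):
  lvl0: tbl 0x39, slot 16 ⇒ 0x4F007 (P1/RW1/US1/PS0)
  lvl1: tbl 0x4F, slot 10 ⇒ 0x51007 (P1/RW1/US1/PS0)
  lvl2: tbl 0x51, slot 11 ⇒ 0x55007 (P1/RW1/US1/PS0)
  ✓ 0x559E9  — 3 lookups

TLB: [["0x400", "0x4E"], ["0x40140B", "0x55"]]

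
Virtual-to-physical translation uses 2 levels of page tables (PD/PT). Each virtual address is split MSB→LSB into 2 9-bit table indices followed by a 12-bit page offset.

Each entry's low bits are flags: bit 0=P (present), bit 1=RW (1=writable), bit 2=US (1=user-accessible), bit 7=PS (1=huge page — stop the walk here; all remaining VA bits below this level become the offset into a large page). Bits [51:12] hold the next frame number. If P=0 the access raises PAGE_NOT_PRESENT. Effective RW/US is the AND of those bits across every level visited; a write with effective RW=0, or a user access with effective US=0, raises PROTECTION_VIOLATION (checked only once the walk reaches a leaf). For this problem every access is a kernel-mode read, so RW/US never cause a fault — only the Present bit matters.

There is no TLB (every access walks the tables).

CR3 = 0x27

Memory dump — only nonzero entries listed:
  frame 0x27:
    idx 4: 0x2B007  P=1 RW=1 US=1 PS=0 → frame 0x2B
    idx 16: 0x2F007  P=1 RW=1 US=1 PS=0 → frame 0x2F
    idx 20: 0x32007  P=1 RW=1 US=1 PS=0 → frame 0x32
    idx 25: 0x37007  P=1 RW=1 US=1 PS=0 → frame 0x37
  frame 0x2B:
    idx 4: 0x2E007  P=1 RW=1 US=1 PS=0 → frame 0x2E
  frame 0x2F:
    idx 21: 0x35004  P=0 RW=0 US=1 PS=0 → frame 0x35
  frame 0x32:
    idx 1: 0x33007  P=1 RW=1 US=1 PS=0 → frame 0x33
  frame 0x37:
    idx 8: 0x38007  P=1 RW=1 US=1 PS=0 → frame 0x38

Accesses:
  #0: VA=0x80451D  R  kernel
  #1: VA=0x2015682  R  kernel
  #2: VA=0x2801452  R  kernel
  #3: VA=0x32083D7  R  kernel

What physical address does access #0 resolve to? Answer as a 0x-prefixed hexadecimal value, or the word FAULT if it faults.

Per-access translation:
#0 VA=0x80451D (r,kernel):
  [0] read 0x27 idx=4: raw=0x2B007 flags P=1 W=1 U=1 S=0
  [1] read 0x2B idx=4: raw=0x2E007 flags P=1 W=1 U=1 S=0
  ✓ 0x2E51D  — 2 lookups
#1 VA=0x2015682 (r,kernel):
  [0] read 0x27 idx=16: raw=0x2F007 flags P=1 W=1 U=1 S=0
  [1] read 0x2F idx=21: raw=0x35004 flags P=0 W=0 U=1 S=0
  ⇒ fault: PAGE_NOT_PRESENT  — 2 lookups
#2 VA=0x2801452 (r,kernel):
  [0] read 0x27 idx=20: raw=0x32007 flags P=1 W=1 U=1 S=0
  [1] read 0x32 idx=1: raw=0x33007 flags P=1 W=1 U=1 S=0
  ✓ 0x33452  — 2 lookups
#3 VA=0x32083D7 (r,kernel):
  [0] read 0x27 idx=25: raw=0x37007 flags P=1 W=1 U=1 S=0
  [1] read 0x37 idx=8: raw=0x38007 flags P=1 W=1 U=1 S=0
  ✓ 0x383D7  — 2 lookups

Access #0 PA: 0x2E51D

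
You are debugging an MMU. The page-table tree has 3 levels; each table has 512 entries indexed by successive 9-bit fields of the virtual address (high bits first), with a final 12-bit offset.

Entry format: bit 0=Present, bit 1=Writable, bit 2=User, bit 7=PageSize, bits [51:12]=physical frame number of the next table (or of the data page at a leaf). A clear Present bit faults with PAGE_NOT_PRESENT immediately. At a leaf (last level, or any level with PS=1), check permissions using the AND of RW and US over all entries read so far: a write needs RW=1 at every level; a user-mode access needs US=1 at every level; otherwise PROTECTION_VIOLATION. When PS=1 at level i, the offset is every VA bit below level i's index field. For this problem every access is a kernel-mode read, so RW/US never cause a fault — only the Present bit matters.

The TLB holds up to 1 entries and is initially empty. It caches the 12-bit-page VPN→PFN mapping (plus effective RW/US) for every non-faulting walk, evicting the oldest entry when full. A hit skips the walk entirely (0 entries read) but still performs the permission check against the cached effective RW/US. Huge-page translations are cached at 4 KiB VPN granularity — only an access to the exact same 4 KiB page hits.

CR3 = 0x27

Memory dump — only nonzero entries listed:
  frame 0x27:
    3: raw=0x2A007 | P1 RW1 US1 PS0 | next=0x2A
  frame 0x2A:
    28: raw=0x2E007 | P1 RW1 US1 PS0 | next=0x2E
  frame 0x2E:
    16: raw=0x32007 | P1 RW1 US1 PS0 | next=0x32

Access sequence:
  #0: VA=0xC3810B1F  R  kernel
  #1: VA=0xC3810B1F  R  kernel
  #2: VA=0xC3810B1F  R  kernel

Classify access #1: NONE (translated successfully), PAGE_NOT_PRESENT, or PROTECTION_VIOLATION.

Per-access translation:
#0 VA=0xC3810B1F (r,kernel):
  [0] read 0x27 idx=3: raw=0x2A007 flags P=1 W=1 U=1 S=0
  [1] read 0x2A idx=28: raw=0x2E007 flags P=1 W=1 U=1 S=0
  [2] read 0x2E idx=16: raw=0x32007 flags P=1 W=1 U=1 S=0
  ⇒ phys 0x32B1F  [3 reads]
#1 VA=0xC3810B1F (r,kernel):
  TLB hit vpn=0xC3810 → PA=0x32B1F
#2 VA=0xC3810B1F (r,kernel):
  TLB hit vpn=0xC3810 → PA=0x32B1F

Access #1 fault: NONE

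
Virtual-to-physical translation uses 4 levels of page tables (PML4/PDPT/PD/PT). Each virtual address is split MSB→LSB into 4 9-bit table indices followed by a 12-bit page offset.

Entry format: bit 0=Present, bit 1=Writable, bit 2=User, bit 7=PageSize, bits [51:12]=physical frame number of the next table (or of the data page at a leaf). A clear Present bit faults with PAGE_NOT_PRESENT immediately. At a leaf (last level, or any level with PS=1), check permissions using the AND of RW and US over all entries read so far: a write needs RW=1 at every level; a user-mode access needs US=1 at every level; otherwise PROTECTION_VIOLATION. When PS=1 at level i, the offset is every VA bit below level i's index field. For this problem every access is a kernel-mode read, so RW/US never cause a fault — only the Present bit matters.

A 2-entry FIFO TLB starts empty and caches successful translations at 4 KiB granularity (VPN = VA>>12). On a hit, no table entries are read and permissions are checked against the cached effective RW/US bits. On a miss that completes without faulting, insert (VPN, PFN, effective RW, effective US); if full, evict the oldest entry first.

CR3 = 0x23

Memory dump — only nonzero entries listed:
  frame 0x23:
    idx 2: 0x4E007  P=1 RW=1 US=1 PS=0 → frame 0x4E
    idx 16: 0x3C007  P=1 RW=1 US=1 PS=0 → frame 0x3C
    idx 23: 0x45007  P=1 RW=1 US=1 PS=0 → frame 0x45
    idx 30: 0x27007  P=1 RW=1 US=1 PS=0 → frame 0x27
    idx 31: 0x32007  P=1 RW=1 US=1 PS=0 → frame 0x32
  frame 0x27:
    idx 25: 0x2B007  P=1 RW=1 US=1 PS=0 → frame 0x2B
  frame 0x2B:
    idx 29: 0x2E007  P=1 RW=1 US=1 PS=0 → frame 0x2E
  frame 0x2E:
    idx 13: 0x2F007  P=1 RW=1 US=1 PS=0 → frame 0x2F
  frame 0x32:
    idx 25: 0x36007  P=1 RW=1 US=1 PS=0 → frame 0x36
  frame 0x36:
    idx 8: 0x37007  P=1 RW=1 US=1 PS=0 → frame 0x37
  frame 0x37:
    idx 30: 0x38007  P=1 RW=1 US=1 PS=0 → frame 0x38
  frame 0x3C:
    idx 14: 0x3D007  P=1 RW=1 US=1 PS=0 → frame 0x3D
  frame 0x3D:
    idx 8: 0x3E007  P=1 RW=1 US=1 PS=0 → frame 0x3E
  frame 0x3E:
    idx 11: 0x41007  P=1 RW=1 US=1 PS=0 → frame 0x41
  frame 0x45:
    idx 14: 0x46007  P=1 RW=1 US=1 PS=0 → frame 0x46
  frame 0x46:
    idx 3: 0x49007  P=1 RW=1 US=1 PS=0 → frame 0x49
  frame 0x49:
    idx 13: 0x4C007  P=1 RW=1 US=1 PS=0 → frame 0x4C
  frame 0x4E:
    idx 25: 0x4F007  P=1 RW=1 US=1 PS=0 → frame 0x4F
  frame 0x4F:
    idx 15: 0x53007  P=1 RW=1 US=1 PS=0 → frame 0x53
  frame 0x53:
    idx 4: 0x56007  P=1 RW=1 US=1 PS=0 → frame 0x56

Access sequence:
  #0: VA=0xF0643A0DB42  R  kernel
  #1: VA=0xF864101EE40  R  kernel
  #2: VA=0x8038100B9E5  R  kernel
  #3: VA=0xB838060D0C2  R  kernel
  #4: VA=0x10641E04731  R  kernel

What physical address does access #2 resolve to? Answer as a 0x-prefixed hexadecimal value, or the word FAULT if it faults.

Walk each access:
#0 VA=0xF0643A0DB42 (r,kernel):
  L0 @0x23[30] → 0x27007  P=1,RW=1,US=1,PS=0
  L1 @0x27[25] → 0x2B007  P=1,RW=1,US=1,PS=0
  L2 @0x2B[29] → 0x2E007  P=1,RW=1,US=1,PS=0
  L3 @0x2E[13] → 0x2F007  P=1,RW=1,US=1,PS=0
  ✓ 0x2FB42  — 4 lookups
#1 VA=0xF864101EE40 (r,kernel):
  L0 @0x23[31] → 0x32007  P=1,RW=1,US=1,PS=0
  L1 @0x32[25] → 0x36007  P=1,RW=1,US=1,PS=0
  L2 @0x36[8] → 0x37007  P=1,RW=1,US=1,PS=0
  L3 @0x37[30] → 0x38007  P=1,RW=1,US=1,PS=0
  ✓ 0x38E40  — 4 lookups
#2 VA=0x8038100B9E5 (r,kernel):
  L0 @0x23[16] → 0x3C007  P=1,RW=1,US=1,PS=0
  L1 @0x3C[14] → 0x3D007  P=1,RW=1,US=1,PS=0
  L2 @0x3D[8] → 0x3E007  P=1,RW=1,US=1,PS=0
  L3 @0x3E[11] → 0x41007  P=1,RW=1,US=1,PS=0
  ✓ 0x419E5  — 4 lookups
#3 VA=0xB838060D0C2 (r,kernel):
  L0 @0x23[23] → 0x45007  P=1,RW=1,US=1,PS=0
  L1 @0x45[14] → 0x46007  P=1,RW=1,US=1,PS=0
  L2 @0x46[3] → 0x49007  P=1,RW=1,US=1,PS=0
  L3 @0x49[13] → 0x4C007  P=1,RW=1,US=1,PS=0
  ✓ 0x4C0C2  — 4 lookups
#4 VA=0x10641E04731 (r,kernel):
  L0 @0x23[2] → 0x4E007  P=1,RW=1,US=1,PS=0
  L1 @0x4E[25] → 0x4F007  P=1,RW=1,US=1,PS=0
  L2 @0x4F[15] → 0x53007  P=1,RW=1,US=1,PS=0
  L3 @0x53[4] → 0x56007  P=1,RW=1,US=1,PS=0
  ✓ 0x56731  — 4 lookups

Access #2 PA: 0x419E5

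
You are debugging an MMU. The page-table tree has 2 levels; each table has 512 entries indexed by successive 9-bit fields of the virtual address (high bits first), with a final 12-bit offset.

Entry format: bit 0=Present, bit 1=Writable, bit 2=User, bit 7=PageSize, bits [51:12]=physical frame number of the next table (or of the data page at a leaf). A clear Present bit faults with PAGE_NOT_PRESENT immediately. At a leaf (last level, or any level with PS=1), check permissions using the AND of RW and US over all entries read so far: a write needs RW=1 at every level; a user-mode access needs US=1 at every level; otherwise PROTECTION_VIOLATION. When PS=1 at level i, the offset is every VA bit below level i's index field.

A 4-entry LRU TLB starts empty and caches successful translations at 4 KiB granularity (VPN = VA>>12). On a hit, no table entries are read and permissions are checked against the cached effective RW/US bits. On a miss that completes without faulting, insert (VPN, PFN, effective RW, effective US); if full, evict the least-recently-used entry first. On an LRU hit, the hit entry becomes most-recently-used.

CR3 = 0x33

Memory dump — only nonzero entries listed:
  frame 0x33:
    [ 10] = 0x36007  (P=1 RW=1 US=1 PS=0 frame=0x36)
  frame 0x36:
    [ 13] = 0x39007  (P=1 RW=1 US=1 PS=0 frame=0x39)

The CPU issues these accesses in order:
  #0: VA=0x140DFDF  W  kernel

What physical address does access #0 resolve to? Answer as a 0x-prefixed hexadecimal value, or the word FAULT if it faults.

Trace:
#0 VA=0x140DFDF (w,kernel):
  L0: frame=0x33 idx=10 entry=0x36007 [P=1 RW=1 US=1 PS=0]
  L1: frame=0x36 idx=13 entry=0x39007 [P=1 RW=1 US=1 PS=0]
  ✓ 0x39FDF  — 2 lookups

Access #0 PA: 0x39FDF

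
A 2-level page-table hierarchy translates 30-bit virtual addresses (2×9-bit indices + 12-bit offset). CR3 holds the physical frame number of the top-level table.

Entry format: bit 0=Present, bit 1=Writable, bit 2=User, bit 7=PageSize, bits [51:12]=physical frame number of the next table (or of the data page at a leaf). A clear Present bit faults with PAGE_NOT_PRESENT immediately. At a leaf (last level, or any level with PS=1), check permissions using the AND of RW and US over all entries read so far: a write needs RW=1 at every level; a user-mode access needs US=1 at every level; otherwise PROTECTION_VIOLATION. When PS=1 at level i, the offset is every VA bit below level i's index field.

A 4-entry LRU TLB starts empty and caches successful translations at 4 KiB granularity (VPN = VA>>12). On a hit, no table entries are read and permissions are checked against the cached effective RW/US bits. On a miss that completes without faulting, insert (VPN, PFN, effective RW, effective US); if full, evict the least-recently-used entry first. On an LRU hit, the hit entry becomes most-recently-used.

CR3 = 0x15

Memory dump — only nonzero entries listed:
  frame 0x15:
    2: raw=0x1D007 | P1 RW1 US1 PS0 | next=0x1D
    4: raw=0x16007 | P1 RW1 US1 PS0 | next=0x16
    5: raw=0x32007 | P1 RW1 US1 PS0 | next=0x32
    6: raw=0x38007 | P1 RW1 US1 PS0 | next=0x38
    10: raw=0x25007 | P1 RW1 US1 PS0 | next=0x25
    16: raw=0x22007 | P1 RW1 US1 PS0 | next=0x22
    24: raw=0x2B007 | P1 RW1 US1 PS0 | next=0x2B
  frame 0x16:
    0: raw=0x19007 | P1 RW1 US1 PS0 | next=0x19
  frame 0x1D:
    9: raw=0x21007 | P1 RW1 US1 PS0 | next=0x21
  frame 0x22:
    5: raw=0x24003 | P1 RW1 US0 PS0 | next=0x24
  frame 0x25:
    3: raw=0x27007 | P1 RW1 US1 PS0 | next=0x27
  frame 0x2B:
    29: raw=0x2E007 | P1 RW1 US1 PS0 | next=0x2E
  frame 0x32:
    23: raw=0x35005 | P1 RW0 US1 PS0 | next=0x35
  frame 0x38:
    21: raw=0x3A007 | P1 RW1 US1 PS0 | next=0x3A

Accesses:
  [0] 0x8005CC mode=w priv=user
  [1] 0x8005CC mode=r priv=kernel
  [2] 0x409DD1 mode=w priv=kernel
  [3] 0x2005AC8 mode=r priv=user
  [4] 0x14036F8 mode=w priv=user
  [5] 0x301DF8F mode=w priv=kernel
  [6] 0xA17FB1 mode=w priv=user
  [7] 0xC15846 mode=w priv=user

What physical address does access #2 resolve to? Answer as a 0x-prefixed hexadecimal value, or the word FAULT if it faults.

Walk each access:
#0 VA=0x8005CC (w,user):
  L0 @0x15[4] → 0x16007  P=1,RW=1,US=1,PS=0
  L1 @0x16[0] → 0x19007  P=1,RW=1,US=1,PS=0
  ⇒ phys 0x195CC  [2 reads]
#1 VA=0x8005CC (r,kernel):
  TLB hit vpn=0x800 → PA=0x195CC
#2 VA=0x409DD1 (w,kernel):
  L0 @0x15[2] → 0x1D007  P=1,RW=1,US=1,PS=0
  L1 @0x1D[9] → 0x21007  P=1,RW=1,US=1,PS=0
  ⇒ phys 0x21DD1  [2 reads]
#3 VA=0x2005AC8 (r,user):
  L0 @0x15[16] → 0x22007  P=1,RW=1,US=1,PS=0
  L1 @0x22[5] → 0x24003  P=1,RW=1,US=0,PS=0
  → PROTECTION_VIOLATION  (2 entries read)
#4 VA=0x14036F8 (w,user):
  L0 @0x15[10] → 0x25007  P=1,RW=1,US=1,PS=0
  L1 @0x25[3] → 0x27007  P=1,RW=1,US=1,PS=0
  ⇒ phys 0x276F8  [2 reads]
#5 VA=0x301DF8F (w,kernel):
  L0 @0x15[24] → 0x2B007  P=1,RW=1,US=1,PS=0
  L1 @0x2B[29] → 0x2E007  P=1,RW=1,US=1,PS=0
  ⇒ phys 0x2EF8F  [2 reads]
#6 VA=0xA17FB1 (w,user):
  L0 @0x15[5] → 0x32007  P=1,RW=1,US=1,PS=0
  L1 @0x32[23] → 0x35005  P=1,RW=0,US=1,PS=0
  → PROTECTION_VIOLATION  (2 entries read)
#7 VA=0xC15846 (w,user):
  L0 @0x15[6] → 0x38007  P=1,RW=1,US=1,PS=0
  L1 @0x38[21] → 0x3A007  P=1,RW=1,US=1,PS=0
  ⇒ phys 0x3A846  [2 reads]

Access #2 PA: 0x21DD1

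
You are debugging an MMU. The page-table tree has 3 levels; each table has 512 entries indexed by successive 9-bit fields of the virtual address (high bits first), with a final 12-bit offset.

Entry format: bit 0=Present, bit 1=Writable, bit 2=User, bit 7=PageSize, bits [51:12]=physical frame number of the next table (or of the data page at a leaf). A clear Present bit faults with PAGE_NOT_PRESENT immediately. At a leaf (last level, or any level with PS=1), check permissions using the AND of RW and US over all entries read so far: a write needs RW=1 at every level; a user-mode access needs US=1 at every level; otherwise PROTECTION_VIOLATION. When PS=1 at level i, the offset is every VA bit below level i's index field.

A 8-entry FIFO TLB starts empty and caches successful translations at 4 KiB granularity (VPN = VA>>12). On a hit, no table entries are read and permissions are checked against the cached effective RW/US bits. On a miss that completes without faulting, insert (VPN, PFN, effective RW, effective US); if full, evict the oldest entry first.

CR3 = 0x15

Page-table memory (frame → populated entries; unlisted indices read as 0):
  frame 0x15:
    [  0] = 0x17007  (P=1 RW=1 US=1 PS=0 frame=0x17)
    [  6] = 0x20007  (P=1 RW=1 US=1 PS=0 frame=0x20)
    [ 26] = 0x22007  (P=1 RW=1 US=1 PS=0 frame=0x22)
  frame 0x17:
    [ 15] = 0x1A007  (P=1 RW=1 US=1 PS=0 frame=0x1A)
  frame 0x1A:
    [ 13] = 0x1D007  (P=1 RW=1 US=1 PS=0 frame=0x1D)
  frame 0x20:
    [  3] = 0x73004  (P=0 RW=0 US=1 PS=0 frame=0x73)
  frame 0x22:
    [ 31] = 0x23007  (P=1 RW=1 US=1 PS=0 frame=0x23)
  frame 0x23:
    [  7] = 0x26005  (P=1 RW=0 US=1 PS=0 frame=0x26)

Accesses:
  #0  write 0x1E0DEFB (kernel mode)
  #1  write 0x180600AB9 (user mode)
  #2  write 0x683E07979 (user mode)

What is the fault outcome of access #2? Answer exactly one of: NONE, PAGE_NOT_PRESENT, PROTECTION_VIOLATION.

Trace:
#0 VA=0x1E0DEFB (w,kernel):
  [0] read 0x15 idx=0: raw=0x17007 flags P=1 W=1 U=1 S=0
  [1] read 0x17 idx=15: raw=0x1A007 flags P=1 W=1 U=1 S=0
  [2] read 0x1A idx=13: raw=0x1D007 flags P=1 W=1 U=1 S=0
  ⇒ phys 0x1DEFB  [3 reads]
#1 VA=0x180600AB9 (w,user):
  [0] read 0x15 idx=6: raw=0x20007 flags P=1 W=1 U=1 S=0
  [1] read 0x20 idx=3: raw=0x73004 flags P=0 W=0 U=1 S=0
  ⇒ fault: PAGE_NOT_PRESENT  — 2 lookups
#2 VA=0x683E07979 (w,user):
  [0] read 0x15 idx=26: raw=0x22007 flags P=1 W=1 U=1 S=0
  [1] read 0x22 idx=31: raw=0x23007 flags P=1 W=1 U=1 S=0
  [2] read 0x23 idx=7: raw=0x26005 flags P=1 W=0 U=1 S=0
  ⇒ fault: PROTECTION_VIOLATION  — 3 lookups

Access #2 fault: PROTECTION_VIOLATION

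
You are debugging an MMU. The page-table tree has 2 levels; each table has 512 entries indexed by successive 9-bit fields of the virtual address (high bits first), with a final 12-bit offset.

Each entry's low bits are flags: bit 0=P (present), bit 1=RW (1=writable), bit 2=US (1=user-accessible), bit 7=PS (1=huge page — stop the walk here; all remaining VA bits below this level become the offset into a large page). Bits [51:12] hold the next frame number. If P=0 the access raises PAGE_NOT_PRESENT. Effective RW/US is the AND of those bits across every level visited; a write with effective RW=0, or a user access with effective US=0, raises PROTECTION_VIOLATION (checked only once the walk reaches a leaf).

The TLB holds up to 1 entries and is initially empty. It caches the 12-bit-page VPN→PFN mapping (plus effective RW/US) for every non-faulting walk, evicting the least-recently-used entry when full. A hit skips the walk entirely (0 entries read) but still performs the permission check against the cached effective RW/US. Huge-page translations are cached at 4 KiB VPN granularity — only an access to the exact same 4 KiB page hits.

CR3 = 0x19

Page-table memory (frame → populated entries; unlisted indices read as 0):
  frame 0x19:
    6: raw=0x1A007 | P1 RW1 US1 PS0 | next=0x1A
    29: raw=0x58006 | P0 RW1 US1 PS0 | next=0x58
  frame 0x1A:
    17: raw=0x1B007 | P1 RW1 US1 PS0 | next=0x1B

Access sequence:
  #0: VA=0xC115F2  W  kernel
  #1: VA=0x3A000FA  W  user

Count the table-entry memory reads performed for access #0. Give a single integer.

Walk each access:
#0 VA=0xC115F2 (w,kernel):
  [0] read 0x19 idx=6: raw=0x1A007 flags P=1 W=1 U=1 S=0
  [1] read 0x1A idx=17: raw=0x1B007 flags P=1 W=1 U=1 S=0
  ✓ 0x1B5F2  — 2 lookups
#1 VA=0x3A000FA (w,user):
  [0] read 0x19 idx=29: raw=0x58006 flags P=0 W=1 U=1 S=0
  ✗ PAGE_NOT_PRESENT  [1 reads]

Entries read for #0: 2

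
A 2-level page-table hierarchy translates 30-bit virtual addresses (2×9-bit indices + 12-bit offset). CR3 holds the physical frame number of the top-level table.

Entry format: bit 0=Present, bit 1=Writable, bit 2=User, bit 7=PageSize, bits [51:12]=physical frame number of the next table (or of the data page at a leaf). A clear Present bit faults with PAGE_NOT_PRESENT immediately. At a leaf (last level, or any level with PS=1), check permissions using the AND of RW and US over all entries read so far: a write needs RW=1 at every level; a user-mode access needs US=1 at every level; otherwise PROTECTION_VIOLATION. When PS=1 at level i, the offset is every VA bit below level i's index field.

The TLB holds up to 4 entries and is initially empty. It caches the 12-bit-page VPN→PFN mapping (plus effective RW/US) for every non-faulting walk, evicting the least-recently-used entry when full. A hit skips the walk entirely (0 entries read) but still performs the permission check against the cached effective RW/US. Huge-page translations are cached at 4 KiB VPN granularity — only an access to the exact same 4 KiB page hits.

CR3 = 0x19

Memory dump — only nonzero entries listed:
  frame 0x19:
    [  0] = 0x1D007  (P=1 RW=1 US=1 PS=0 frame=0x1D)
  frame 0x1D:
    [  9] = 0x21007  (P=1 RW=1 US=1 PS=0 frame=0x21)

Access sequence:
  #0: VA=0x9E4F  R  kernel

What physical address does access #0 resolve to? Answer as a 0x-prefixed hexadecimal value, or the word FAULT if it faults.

Walk each access:
#0 VA=0x9E4F (r,kernel):
  lvl0: tbl 0x19, slot 0 ⇒ 0x1D007 (P1/RW1/US1/PS0)
  lvl1: tbl 0x1D, slot 9 ⇒ 0x21007 (P1/RW1/US1/PS0)
  → PA=0x21E4F  (2 entries read)

Access #0 PA: 0x21E4F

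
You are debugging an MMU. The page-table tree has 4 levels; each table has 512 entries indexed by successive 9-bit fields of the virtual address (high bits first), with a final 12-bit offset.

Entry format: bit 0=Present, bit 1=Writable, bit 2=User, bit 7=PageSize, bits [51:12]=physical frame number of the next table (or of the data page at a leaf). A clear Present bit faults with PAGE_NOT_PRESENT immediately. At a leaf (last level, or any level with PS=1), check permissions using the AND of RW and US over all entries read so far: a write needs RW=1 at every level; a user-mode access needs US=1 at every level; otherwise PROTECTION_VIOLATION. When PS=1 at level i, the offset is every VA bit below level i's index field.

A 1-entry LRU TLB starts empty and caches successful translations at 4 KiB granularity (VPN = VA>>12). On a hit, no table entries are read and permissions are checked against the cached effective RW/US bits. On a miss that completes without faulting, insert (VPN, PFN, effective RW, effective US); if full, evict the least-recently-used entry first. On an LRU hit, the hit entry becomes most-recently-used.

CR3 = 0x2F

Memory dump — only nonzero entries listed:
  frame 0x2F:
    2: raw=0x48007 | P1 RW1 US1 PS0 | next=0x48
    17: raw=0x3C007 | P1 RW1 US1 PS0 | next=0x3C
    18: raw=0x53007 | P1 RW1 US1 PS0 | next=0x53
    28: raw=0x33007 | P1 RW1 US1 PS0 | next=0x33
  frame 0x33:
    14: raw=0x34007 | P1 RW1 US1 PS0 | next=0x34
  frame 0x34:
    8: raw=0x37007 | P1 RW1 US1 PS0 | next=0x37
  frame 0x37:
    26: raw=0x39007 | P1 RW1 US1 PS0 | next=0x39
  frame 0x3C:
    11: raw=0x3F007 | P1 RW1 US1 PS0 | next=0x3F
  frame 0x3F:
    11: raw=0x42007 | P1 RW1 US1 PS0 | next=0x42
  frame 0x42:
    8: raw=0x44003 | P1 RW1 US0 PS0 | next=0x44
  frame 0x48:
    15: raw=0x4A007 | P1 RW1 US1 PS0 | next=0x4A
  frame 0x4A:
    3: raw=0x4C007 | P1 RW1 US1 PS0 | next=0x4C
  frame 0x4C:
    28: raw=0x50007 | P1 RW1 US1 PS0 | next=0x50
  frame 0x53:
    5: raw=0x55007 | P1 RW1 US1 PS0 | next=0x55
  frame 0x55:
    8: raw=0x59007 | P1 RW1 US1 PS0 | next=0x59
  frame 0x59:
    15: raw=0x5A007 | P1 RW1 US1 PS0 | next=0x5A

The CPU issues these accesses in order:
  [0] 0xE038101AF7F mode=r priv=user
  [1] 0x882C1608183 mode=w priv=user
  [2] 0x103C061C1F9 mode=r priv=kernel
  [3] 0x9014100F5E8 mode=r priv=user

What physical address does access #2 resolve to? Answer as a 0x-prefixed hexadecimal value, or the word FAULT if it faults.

Walk each access:
#0 VA=0xE038101AF7F (r,user):
  L0 @0x2F[28] → 0x33007  P=1,RW=1,US=1,PS=0
  L1 @0x33[14] → 0x34007  P=1,RW=1,US=1,PS=0
  L2 @0x34[8] → 0x37007  P=1,RW=1,US=1,PS=0
  L3 @0x37[26] → 0x39007  P=1,RW=1,US=1,PS=0
  ✓ 0x39F7F  — 4 lookups
#1 VA=0x882C1608183 (w,user):
  L0 @0x2F[17] → 0x3C007  P=1,RW=1,US=1,PS=0
  L1 @0x3C[11] → 0x3F007  P=1,RW=1,US=1,PS=0
  L2 @0x3F[11] → 0x42007  P=1,RW=1,US=1,PS=0
  L3 @0x42[8] → 0x44003  P=1,RW=1,US=0,PS=0
  → PROTECTION_VIOLATION  (4 entries read)
#2 VA=0x103C061C1F9 (r,kernel):
  L0 @0x2F[2] → 0x48007  P=1,RW=1,US=1,PS=0
  L1 @0x48[15] → 0x4A007  P=1,RW=1,US=1,PS=0
  L2 @0x4A[3] → 0x4C007  P=1,RW=1,US=1,PS=0
  L3 @0x4C[28] → 0x50007  P=1,RW=1,US=1,PS=0
  ✓ 0x501F9  — 4 lookups
#3 VA=0x9014100F5E8 (r,user):
  L0 @0x2F[18] → 0x53007  P=1,RW=1,US=1,PS=0
  L1 @0x53[5] → 0x55007  P=1,RW=1,US=1,PS=0
  L2 @0x55[8] → 0x59007  P=1,RW=1,US=1,PS=0
  L3 @0x59[15] → 0x5A007  P=1,RW=1,US=1,PS=0
  ✓ 0x5A5E8  — 4 lookups

Access #2 PA: 0x501F9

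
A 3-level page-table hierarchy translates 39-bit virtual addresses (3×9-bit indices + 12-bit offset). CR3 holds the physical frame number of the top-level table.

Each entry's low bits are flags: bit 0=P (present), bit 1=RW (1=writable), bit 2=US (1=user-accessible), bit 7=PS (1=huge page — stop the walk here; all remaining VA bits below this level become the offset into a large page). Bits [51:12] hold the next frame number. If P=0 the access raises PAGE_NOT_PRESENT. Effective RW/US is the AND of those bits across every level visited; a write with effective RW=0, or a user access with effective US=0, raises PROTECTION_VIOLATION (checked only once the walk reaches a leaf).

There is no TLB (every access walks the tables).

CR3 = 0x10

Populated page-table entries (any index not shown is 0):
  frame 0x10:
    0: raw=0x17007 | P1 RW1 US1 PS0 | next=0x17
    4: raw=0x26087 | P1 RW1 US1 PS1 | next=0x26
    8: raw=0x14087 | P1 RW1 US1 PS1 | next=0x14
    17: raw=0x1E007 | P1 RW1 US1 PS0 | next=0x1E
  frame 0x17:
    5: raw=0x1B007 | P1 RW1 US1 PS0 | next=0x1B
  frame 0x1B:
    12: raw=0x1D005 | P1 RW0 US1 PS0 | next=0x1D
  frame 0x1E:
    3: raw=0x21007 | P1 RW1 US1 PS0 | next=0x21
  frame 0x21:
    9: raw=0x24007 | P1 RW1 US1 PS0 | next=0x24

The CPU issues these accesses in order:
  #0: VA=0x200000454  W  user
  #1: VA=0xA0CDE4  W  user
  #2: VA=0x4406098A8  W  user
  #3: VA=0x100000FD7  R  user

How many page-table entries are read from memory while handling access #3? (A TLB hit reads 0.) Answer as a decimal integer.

Trace:
#0 VA=0x200000454 (w,user):
  L0 @0x10[8] → 0x14087  P=1,RW=1,US=1,PS=1
  → PA=0x14454 (huge @L0)  (1 entries read)
#1 VA=0xA0CDE4 (w,user):
  L0 @0x10[0] → 0x17007  P=1,RW=1,US=1,PS=0
  L1 @0x17[5] → 0x1B007  P=1,RW=1,US=1,PS=0
  L2 @0x1B[12] → 0x1D005  P=1,RW=0,US=1,PS=0
  ✗ PROTECTION_VIOLATION  [3 reads]
#2 VA=0x4406098A8 (w,user):
  L0 @0x10[17] → 0x1E007  P=1,RW=1,US=1,PS=0
  L1 @0x1E[3] → 0x21007  P=1,RW=1,US=1,PS=0
  L2 @0x21[9] → 0x24007  P=1,RW=1,US=1,PS=0
  → PA=0x248A8  (3 entries read)
#3 VA=0x100000FD7 (r,user):
  L0 @0x10[4] → 0x26087  P=1,RW=1,US=1,PS=1
  → PA=0x26FD7 (huge @L0)  (1 entries read)

Entries read for #3: 1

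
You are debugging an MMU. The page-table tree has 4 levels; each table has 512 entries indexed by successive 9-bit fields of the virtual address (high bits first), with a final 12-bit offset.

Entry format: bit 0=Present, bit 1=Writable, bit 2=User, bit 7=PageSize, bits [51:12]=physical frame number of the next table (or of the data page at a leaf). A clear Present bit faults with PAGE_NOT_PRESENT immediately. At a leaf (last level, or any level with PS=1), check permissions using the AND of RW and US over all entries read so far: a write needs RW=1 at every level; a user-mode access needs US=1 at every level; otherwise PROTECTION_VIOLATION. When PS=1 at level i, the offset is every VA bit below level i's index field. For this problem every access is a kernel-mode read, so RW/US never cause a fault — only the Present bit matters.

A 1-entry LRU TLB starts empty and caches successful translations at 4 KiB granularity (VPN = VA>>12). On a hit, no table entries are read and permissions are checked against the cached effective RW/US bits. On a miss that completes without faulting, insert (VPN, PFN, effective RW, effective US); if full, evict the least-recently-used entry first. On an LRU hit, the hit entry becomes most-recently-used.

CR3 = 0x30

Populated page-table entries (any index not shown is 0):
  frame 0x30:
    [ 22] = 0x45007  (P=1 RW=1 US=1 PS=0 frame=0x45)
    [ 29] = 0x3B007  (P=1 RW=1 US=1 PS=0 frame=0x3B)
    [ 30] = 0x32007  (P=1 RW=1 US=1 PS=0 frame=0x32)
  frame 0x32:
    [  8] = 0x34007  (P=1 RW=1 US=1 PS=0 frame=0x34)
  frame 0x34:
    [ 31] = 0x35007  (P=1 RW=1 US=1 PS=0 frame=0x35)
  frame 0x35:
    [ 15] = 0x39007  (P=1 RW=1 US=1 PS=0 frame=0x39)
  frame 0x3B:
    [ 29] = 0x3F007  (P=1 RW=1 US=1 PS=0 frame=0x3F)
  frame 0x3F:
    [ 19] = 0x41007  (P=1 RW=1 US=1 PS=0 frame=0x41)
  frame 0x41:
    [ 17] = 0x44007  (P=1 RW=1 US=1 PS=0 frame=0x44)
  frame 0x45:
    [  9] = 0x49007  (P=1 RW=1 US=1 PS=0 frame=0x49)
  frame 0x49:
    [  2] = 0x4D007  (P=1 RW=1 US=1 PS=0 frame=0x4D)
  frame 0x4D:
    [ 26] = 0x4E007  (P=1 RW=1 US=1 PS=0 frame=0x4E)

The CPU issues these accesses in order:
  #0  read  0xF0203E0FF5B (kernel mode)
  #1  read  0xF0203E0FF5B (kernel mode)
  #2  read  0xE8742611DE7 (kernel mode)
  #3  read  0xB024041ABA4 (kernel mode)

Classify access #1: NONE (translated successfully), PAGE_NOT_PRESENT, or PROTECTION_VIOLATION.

Trace:
#0 VA=0xF0203E0FF5B (r,kernel):
  L0 @0x30[30] → 0x32007  P=1,RW=1,US=1,PS=0
  L1 @0x32[8] → 0x34007  P=1,RW=1,US=1,PS=0
  L2 @0x34[31] → 0x35007  P=1,RW=1,US=1,PS=0
  L3 @0x35[15] → 0x39007  P=1,RW=1,US=1,PS=0
  → PA=0x39F5B  (4 entries read)
#1 VA=0xF0203E0FF5B (r,kernel):
  TLB hit vpn=0xF0203E0F → PA=0x39F5B
#2 VA=0xE8742611DE7 (r,kernel):
  L0 @0x30[29] → 0x3B007  P=1,RW=1,US=1,PS=0
  L1 @0x3B[29] → 0x3F007  P=1,RW=1,US=1,PS=0
  L2 @0x3F[19] → 0x41007  P=1,RW=1,US=1,PS=0
  L3 @0x41[17] → 0x44007  P=1,RW=1,US=1,PS=0
  → PA=0x44DE7  (4 entries read)
#3 VA=0xB024041ABA4 (r,kernel):
  L0 @0x30[22] → 0x45007  P=1,RW=1,US=1,PS=0
  L1 @0x45[9] → 0x49007  P=1,RW=1,US=1,PS=0
  L2 @0x49[2] → 0x4D007  P=1,RW=1,US=1,PS=0
  L3 @0x4D[26] → 0x4E007  P=1,RW=1,US=1,PS=0
  → PA=0x4EBA4  (4 entries read)

Access #1 fault: NONE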